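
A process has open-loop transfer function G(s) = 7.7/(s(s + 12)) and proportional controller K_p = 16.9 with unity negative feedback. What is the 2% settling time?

The closed-loop denominator s² + 12s + 130.1 gives ω_n = √130.1 = 11.41 and ζ = 12/(2ω_n) = 0.526.
2% settling time T_s ≈ 4/(ζω_n) = 4/6 = 0.667 s.

T_s ≈ 0.667 s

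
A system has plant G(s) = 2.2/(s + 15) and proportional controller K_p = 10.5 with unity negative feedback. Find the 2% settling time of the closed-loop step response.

T_s ≈ 0.105 s

Closed-loop transfer function: T(s) = K_p·G(s)/(1 + K_p·G(s)) = 23.1/(s + 15 + 23.1) = 23.1/(s + 38.1).
Time constant τ = 1/38.1 = 0.02625 s, so the 2% settling time is about 4τ = 0.105 s.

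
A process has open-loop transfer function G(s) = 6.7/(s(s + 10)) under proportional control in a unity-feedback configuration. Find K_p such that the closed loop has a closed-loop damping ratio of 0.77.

Closed-loop characteristic equation: s² + 10s + K_p·6.7 = 0.
So ω_n = √(6.7K_p) and 2ζω_n = 10, giving ζ = 10/(2√(6.7K_p)).
Setting ζ = 0.77: √(6.7K_p) = 10/(2·0.77) = 6.494, so K_p = 42.17/6.7 = 6.29.

K_p = 6.29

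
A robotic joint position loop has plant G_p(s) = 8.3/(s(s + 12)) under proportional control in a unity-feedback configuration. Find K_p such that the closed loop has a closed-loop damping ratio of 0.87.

K_p = 5.73

Closed-loop characteristic equation: s² + 12s + K_p·8.3 = 0.
So ω_n = √(8.3K_p) and 2ζω_n = 12, giving ζ = 12/(2√(8.3K_p)).
Setting ζ = 0.87: √(8.3K_p) = 12/(2·0.87) = 6.897, so K_p = 47.56/8.3 = 5.73.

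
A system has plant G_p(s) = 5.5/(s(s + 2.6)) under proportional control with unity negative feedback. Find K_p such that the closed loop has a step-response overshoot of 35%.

K_p = 3.06

From %OS = 100·exp(−πζ/√(1−ζ²)) = 35%, ζ = −ln(0.35)/√(π²+ln²(0.35)) = 0.3169.
Characteristic equation s² + 2.6s + 5.5K_p = 0 gives ζ = 2.6/(2√(5.5K_p)).
Setting ζ = 0.3169: √(5.5K_p) = 2.6/(2·0.3169) = 4.102, so K_p = 16.82/5.5 = 3.06.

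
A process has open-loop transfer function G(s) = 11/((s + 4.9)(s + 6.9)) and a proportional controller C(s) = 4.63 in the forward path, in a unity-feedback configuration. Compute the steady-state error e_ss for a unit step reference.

0.399

The loop is type 0. Static position error constant K_pos = C(0)·G(0) = 4.63·0.3253 = 1.506.
Steady-state error to a unit step: e_ss = 1/(1+K_pos) = 1/2.506 = 0.399.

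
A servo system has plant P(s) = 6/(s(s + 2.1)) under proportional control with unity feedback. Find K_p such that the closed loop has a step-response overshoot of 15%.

From %OS = 100·exp(−πζ/√(1−ζ²)) = 15%, ζ = −ln(0.15)/√(π²+ln²(0.15)) = 0.5169.
Characteristic equation s² + 2.1s + 6K_p = 0 gives ζ = 2.1/(2√(6K_p)).
Setting ζ = 0.5169: √(6K_p) = 2.1/(2·0.5169) = 2.031, so K_p = 4.126/6 = 0.688.

K_p = 0.688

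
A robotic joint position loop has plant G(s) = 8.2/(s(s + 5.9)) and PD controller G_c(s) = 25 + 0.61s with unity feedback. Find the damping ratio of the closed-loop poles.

Forward path: (25 + 0.61s)·8.2/(s(s+5.9)). The closed-loop characteristic equation is s² + (5.9 + 8.2·0.61)s + 8.2·25 = 0.
That is s² + 10.9s + 205 = 0, so ω_n = 14.32 rad/s and ζ = 10.9/(2·14.32) = 0.3807.

ζ = 0.381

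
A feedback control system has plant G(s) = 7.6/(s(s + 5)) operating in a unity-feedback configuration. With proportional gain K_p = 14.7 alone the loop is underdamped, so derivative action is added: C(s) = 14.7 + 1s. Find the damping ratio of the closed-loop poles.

Forward path: (14.7 + 1s)·7.6/(s(s+5)). The closed-loop characteristic equation is s² + (5 + 7.6·1)s + 7.6·14.7 = 0.
That is s² + 12.6s + 111.7 = 0, so ω_n = 10.57 rad/s and ζ = 12.6/(2·10.57) = 0.596.

ζ = 0.596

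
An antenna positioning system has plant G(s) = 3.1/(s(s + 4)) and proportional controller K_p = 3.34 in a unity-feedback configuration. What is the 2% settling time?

T_s ≈ 2 s

The closed-loop denominator s² + 4s + 10.35 gives ω_n = √10.35 = 3.218 and ζ = 4/(2ω_n) = 0.6215.
2% settling time T_s ≈ 4/(ζω_n) = 4/2 = 2 s.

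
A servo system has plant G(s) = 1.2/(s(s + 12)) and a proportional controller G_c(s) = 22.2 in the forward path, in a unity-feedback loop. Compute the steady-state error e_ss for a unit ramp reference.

The loop has one pole at the origin (type 1). Velocity error constant K_v = lim_{s→0} s·G_c(s)G(s) = 22.2·1.2/12 = 2.22.
Steady-state error to a unit ramp: e_ss = 1/K_v = 0.45.

0.45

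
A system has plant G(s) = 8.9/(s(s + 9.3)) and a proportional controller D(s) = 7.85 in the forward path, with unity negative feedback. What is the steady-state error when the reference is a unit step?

The open loop D(s)G(s) has a pole at the origin (type 1), so the static position error constant is infinite and e_ss = 1/(1+∞) = 0.

0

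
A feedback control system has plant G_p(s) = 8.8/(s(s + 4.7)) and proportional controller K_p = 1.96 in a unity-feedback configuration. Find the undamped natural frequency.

The closed-loop denominator is s(s+4.7) + 1.96·8.8 = s² + 4.7s + 17.25.
So ω_n² = 17.25 ⇒ ω_n = 4.153 rad/s, and ζ = 4.7/(2ω_n) = 0.566.

ω_n = 4.15 rad/s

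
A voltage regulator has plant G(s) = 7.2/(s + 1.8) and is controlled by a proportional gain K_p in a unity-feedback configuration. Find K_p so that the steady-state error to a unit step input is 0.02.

K_p = 12.2

Steady-state error for a unit step on this type-0 loop is 1/(1 + K_p·G(0)).
G(0) = 4. Require 1/(1 + K_p·4) = 0.02, so 1 + 4·K_p = 50.
K_p = (50 − 1)/4 = 12.2.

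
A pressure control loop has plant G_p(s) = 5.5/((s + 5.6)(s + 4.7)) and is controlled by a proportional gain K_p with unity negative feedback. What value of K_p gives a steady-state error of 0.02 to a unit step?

K_p = 234

Steady-state error for a unit step on this type-0 loop is 1/(1 + K_p·G_p(0)).
G_p(0) = 0.209. Require 1/(1 + K_p·0.209) = 0.02, so 1 + 0.209·K_p = 50.
K_p = (50 − 1)/0.209 = 234.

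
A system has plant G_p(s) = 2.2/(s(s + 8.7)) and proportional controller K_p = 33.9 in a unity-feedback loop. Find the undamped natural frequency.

ω_n = 8.64 rad/s

The closed-loop denominator is s(s+8.7) + 33.9·2.2 = s² + 8.7s + 74.58.
So ω_n² = 74.58 ⇒ ω_n = 8.636 rad/s, and ζ = 8.7/(2ω_n) = 0.504.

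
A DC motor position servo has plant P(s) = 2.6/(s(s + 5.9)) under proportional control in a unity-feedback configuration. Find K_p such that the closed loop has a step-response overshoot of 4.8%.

From %OS = 100·exp(−πζ/√(1−ζ²)) = 4.8%, ζ = −ln(0.048)/√(π²+ln²(0.048)) = 0.695.
Characteristic equation s² + 5.9s + 2.6K_p = 0 gives ζ = 5.9/(2√(2.6K_p)).
Setting ζ = 0.695: √(2.6K_p) = 5.9/(2·0.695) = 4.245, so K_p = 18.02/2.6 = 6.93.

K_p = 6.93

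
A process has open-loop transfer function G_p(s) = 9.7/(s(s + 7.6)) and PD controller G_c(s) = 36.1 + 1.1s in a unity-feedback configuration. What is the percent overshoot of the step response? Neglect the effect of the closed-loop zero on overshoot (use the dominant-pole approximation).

Forward path: (36.1 + 1.1s)·9.7/(s(s+7.6)). The closed-loop characteristic equation is s² + (7.6 + 9.7·1.1)s + 9.7·36.1 = 0.
That is s² + 18.27s + 350.2 = 0, so ω_n = 18.71 rad/s and ζ = 18.27/(2·18.71) = 0.4882.
%OS = 100·exp(−πζ/√(1−ζ²)) = 17.3%.

17.3%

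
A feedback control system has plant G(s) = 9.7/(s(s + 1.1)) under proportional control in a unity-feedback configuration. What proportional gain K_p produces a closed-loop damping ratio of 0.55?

Closed-loop characteristic equation: s² + 1.1s + K_p·9.7 = 0.
So ω_n = √(9.7K_p) and 2ζω_n = 1.1, giving ζ = 1.1/(2√(9.7K_p)).
Setting ζ = 0.55: √(9.7K_p) = 1.1/(2·0.55) = 1, so K_p = 1/9.7 = 0.103.

K_p = 0.103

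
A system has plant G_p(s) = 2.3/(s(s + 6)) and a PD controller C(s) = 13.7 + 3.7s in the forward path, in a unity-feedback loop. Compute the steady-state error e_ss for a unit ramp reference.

The loop has one pole at the origin (type 1). Velocity error constant K_v = lim_{s→0} s·C(s)G_p(s) = 13.7·2.3/6 = 5.252.
Steady-state error to a unit ramp: e_ss = 1/K_v = 0.19.

0.19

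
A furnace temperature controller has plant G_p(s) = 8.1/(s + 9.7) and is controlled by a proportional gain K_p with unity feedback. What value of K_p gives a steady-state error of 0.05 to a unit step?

For a type-0 loop with proportional control, e_ss = 1/(1 + K_p·G_p(0)).
G_p(0) = 0.8351. Require 1/(1 + K_p·0.8351) = 0.05, so 1 + 0.8351·K_p = 20.
K_p = (20 − 1)/0.8351 = 22.8.

K_p = 22.8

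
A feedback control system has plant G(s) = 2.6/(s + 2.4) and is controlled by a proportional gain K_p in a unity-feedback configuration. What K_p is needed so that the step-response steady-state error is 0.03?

The loop is type 0, so e_ss(step) = 1/(1 + K_pos) with K_pos = K_p·G(0).
G(0) = 1.083. Require 1/(1 + K_p·1.083) = 0.03, so 1 + 1.083·K_p = 33.33.
K_p = (33.33 − 1)/1.083 = 29.8.

K_p = 29.8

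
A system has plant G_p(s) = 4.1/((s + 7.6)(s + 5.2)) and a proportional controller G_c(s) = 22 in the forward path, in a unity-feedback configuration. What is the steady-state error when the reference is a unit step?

The loop is type 0. Static position error constant K_pos = G_c(0)·G_p(0) = 22·0.1037 = 2.282.
Steady-state error to a unit step: e_ss = 1/(1+K_pos) = 1/3.282 = 0.305.

0.305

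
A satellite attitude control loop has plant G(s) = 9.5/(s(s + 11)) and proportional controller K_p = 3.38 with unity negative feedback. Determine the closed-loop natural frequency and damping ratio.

ω_n = 5.67 rad/s, ζ = 0.971

With unity feedback the closed-loop characteristic equation is s² + 11s + 3.38·9.5 = s² + 11s + 32.11 = 0.
So ω_n² = 32.11 ⇒ ω_n = 5.667 rad/s, and ζ = 11/(2ω_n) = 0.971.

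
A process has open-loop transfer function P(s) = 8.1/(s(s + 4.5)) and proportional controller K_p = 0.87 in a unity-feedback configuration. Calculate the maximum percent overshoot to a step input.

From 1 + K_pP(s) = 0: s² + 4.5s + 7.047 = 0 ⇒ ω_n = 2.655, ζ = 0.8476.
%OS = 100·exp(−πζ/√(1−ζ²)) = 100·exp(−π·0.8476/√0.2816) = 0.662%.

0.662%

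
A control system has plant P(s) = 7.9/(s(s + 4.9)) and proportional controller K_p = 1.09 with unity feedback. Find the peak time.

Closed-loop characteristic equation: s² + 4.9s + 8.611 = 0, so ω_n = 2.934 rad/s and ζ = 4.9/(2·2.934) = 0.8349.
Damped frequency ω_d = ω_n√(1−ζ²) = 1.615 rad/s, so peak time T_p = π/ω_d = 1.95 s.

T_p = 1.95 s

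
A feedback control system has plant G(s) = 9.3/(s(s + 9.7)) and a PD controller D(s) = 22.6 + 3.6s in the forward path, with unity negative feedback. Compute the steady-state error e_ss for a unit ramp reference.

The loop has one pole at the origin (type 1). Velocity error constant K_v = lim_{s→0} s·D(s)G(s) = 22.6·9.3/9.7 = 21.67.
Steady-state error to a unit ramp: e_ss = 1/K_v = 0.0462.

0.0462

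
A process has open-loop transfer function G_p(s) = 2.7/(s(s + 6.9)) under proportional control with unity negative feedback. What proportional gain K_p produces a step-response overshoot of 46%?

From %OS = 100·exp(−πζ/√(1−ζ²)) = 46%, ζ = −ln(0.46)/√(π²+ln²(0.46)) = 0.24.
Characteristic equation s² + 6.9s + 2.7K_p = 0 gives ζ = 6.9/(2√(2.7K_p)).
Setting ζ = 0.24: √(2.7K_p) = 6.9/(2·0.24) = 14.38, so K_p = 206.7/2.7 = 76.6.

K_p = 76.6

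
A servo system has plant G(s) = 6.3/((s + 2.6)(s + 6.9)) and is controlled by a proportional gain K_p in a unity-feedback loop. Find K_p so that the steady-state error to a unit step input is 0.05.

For a type-0 loop with proportional control, e_ss = 1/(1 + K_p·G(0)).
G(0) = 0.3512. Require 1/(1 + K_p·0.3512) = 0.05, so 1 + 0.3512·K_p = 20.
K_p = (20 − 1)/0.3512 = 54.1.

K_p = 54.1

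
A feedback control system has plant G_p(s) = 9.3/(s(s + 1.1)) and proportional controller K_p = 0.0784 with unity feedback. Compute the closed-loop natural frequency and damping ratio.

The closed-loop denominator is s(s+1.1) + 0.0784·9.3 = s² + 1.1s + 0.7291.
So ω_n² = 0.7291 ⇒ ω_n = 0.8539 rad/s, and ζ = 1.1/(2ω_n) = 0.644.

ω_n = 0.854 rad/s, ζ = 0.644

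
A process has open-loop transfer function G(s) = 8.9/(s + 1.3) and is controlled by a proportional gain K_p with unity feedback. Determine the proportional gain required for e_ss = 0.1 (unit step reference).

K_p = 1.31

For a type-0 loop with proportional control, e_ss = 1/(1 + K_p·G(0)).
G(0) = 6.846. Require 1/(1 + K_p·6.846) = 0.1, so 1 + 6.846·K_p = 10.
K_p = (10 − 1)/6.846 = 1.31.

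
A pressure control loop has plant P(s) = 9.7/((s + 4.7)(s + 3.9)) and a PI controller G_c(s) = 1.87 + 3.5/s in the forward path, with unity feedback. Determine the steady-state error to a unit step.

The open loop G_c(s)P(s) has a pole at the origin (type 1), so the static position error constant is infinite and e_ss = 1/(1+∞) = 0.

0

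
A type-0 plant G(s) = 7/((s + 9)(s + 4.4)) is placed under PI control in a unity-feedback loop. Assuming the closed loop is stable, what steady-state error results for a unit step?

The PI controller's integrator makes the forward path type 1, so e_ss to a step is zero.

0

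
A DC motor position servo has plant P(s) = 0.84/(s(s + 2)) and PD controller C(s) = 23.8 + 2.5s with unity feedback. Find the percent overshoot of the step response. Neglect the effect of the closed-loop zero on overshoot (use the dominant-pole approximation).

Forward path: (23.8 + 2.5s)·0.84/(s(s+2)). The closed-loop characteristic equation is s² + (2 + 0.84·2.5)s + 0.84·23.8 = 0.
That is s² + 4.1s + 19.99 = 0, so ω_n = 4.471 rad/s and ζ = 4.1/(2·4.471) = 0.4585.
%OS = 100·exp(−πζ/√(1−ζ²)) = 19.8%.

19.8%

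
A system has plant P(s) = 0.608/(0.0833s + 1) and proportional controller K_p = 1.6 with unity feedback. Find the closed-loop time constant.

Closed loop: T(s) = K_p·P/(1+K_p·P) = 0.9728/(0.0833s + 1 + 0.9728), with pole at s = −(1 + 0.9728)/0.0833 = −23.68.
Closed-loop time constant τ = 1/23.68 = 0.0422 s.

τ = 0.0422 s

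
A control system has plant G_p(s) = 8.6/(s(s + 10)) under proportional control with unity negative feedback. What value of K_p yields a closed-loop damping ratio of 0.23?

K_p = 55

Closed-loop characteristic equation: s² + 10s + K_p·8.6 = 0.
So ω_n = √(8.6K_p) and 2ζω_n = 10, giving ζ = 10/(2√(8.6K_p)).
Setting ζ = 0.23: √(8.6K_p) = 10/(2·0.23) = 21.74, so K_p = 472.6/8.6 = 55.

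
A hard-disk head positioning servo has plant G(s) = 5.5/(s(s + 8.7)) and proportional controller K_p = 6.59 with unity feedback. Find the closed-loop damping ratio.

1 + K_p·G(s) = 0 gives s² + 8.7s + 36.24 = 0.
So ω_n² = 36.24 ⇒ ω_n = 6.02 rad/s, and ζ = 8.7/(2ω_n) = 0.723.

ζ = 0.723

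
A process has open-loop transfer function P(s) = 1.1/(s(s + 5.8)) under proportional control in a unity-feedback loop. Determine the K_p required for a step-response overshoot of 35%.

K_p = 76.1

From %OS = 100·exp(−πζ/√(1−ζ²)) = 35%, ζ = −ln(0.35)/√(π²+ln²(0.35)) = 0.3169.
Characteristic equation s² + 5.8s + 1.1K_p = 0 gives ζ = 5.8/(2√(1.1K_p)).
Setting ζ = 0.3169: √(1.1K_p) = 5.8/(2·0.3169) = 9.15, so K_p = 83.72/1.1 = 76.1.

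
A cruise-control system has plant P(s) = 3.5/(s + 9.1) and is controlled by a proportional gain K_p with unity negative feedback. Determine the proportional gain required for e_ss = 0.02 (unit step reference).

K_p = 127

Steady-state error for a unit step on this type-0 loop is 1/(1 + K_p·P(0)).
P(0) = 0.3846. Require 1/(1 + K_p·0.3846) = 0.02, so 1 + 0.3846·K_p = 50.
K_p = (50 − 1)/0.3846 = 127.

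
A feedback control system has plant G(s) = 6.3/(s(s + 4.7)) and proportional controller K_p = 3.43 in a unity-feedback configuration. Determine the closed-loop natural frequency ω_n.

ω_n = 4.65 rad/s

The closed-loop denominator is s(s+4.7) + 3.43·6.3 = s² + 4.7s + 21.61.
Matching s² + 2ζω_n s + ω_n²: ω_n = √21.61 = 4.649 rad/s and 2ζω_n = 4.7, so ζ = 4.7/(2·4.649) = 0.506.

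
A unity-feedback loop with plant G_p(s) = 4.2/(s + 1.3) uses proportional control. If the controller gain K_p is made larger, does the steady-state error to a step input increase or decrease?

The position error constant K_pos = K_p·G_p(0) grows with K_p, and e_ss = 1/(1+K_pos) falls.

decrease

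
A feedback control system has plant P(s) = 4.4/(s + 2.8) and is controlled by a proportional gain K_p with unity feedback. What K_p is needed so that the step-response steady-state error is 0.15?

Steady-state error for a unit step on this type-0 loop is 1/(1 + K_p·P(0)).
P(0) = 1.571. Require 1/(1 + K_p·1.571) = 0.15, so 1 + 1.571·K_p = 6.667.
K_p = (6.667 − 1)/1.571 = 3.61.

K_p = 3.61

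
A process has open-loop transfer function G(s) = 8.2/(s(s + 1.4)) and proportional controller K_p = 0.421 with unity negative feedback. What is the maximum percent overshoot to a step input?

27.9%

From 1 + K_pG(s) = 0: s² + 1.4s + 3.452 = 0 ⇒ ω_n = 1.858, ζ = 0.3767.
%OS = 100·exp(−πζ/√(1−ζ²)) = 100·exp(−π·0.3767/√0.8581) = 27.9%.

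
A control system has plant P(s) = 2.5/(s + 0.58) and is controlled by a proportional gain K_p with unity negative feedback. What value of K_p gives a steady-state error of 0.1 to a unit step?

The loop is type 0, so e_ss(step) = 1/(1 + K_pos) with K_pos = K_p·P(0).
P(0) = 4.31. Require 1/(1 + K_p·4.31) = 0.1, so 1 + 4.31·K_p = 10.
K_p = (10 − 1)/4.31 = 2.09.

K_p = 2.09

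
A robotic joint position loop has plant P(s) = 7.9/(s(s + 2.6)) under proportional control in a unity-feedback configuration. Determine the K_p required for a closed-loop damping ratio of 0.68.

Closed-loop characteristic equation: s² + 2.6s + K_p·7.9 = 0.
So ω_n = √(7.9K_p) and 2ζω_n = 2.6, giving ζ = 2.6/(2√(7.9K_p)).
Setting ζ = 0.68: √(7.9K_p) = 2.6/(2·0.68) = 1.912, so K_p = 3.655/7.9 = 0.463.

K_p = 0.463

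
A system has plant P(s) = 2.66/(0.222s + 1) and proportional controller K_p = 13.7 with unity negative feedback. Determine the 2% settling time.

T_s ≈ 0.0237 s

Closed loop: T(s) = K_p·P/(1+K_p·P) = 36.44/(0.222s + 1 + 36.44), with pole at s = −(1 + 36.44)/0.222 = −168.7.
τ = 1/168.7 = 0.005929 s, so 2% settling time ≈ 4τ = 0.0237 s.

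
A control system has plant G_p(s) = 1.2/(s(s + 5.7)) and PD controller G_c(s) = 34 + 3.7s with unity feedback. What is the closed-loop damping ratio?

ζ = 0.794

Forward path: (34 + 3.7s)·1.2/(s(s+5.7)). The closed-loop characteristic equation is s² + (5.7 + 1.2·3.7)s + 1.2·34 = 0.
That is s² + 10.14s + 40.8 = 0, so ω_n = 6.387 rad/s and ζ = 10.14/(2·6.387) = 0.7937.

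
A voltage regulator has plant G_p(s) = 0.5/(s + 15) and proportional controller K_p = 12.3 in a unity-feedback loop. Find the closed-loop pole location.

Closed-loop transfer function: T(s) = K_p·G_p(s)/(1 + K_p·G_p(s)) = 6.15/(s + 15 + 6.15) = 6.15/(s + 21.15).
The closed-loop pole is at s = −21.15.

s = -21.15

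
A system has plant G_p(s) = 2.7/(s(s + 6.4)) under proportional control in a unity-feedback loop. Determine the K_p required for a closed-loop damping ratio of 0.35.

Closed-loop characteristic equation: s² + 6.4s + K_p·2.7 = 0.
So ω_n = √(2.7K_p) and 2ζω_n = 6.4, giving ζ = 6.4/(2√(2.7K_p)).
Setting ζ = 0.35: √(2.7K_p) = 6.4/(2·0.35) = 9.143, so K_p = 83.59/2.7 = 31.

K_p = 31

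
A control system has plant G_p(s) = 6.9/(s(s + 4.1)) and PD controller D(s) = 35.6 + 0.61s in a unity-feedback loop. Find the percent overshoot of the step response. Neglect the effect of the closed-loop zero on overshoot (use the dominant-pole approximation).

42.2%

Forward path: (35.6 + 0.61s)·6.9/(s(s+4.1)). The closed-loop characteristic equation is s² + (4.1 + 6.9·0.61)s + 6.9·35.6 = 0.
That is s² + 8.309s + 245.6 = 0, so ω_n = 15.67 rad/s and ζ = 8.309/(2·15.67) = 0.2651.
%OS = 100·exp(−πζ/√(1−ζ²)) = 42.2%.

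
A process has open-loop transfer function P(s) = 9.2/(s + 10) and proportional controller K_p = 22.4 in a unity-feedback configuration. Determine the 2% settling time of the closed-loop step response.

Closed-loop transfer function: T(s) = K_p·P(s)/(1 + K_p·P(s)) = 206.1/(s + 10 + 206.1) = 206.1/(s + 216.1).
Time constant τ = 1/216.1 = 0.004628 s, so the 2% settling time is about 4τ = 0.0185 s.

T_s ≈ 0.0185 s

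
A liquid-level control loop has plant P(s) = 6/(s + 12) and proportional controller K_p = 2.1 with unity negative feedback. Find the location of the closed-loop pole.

s = -24.6

Closed-loop transfer function: T(s) = K_p·P(s)/(1 + K_p·P(s)) = 12.6/(s + 12 + 12.6) = 12.6/(s + 24.6).
The closed-loop pole is at s = −24.6.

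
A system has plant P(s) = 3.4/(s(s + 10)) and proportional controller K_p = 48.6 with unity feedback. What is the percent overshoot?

Closed-loop characteristic equation: s² + 10s + 165.2 = 0, so ω_n = 12.85 rad/s and ζ = 10/(2·12.85) = 0.389.
%OS = 100·exp(−πζ/√(1−ζ²)) = 100·exp(−π·0.389/√0.8487) = 26.5%.

26.5%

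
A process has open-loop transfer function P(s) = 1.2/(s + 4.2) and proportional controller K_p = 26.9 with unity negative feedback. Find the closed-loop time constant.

Closed-loop transfer function: T(s) = K_p·P(s)/(1 + K_p·P(s)) = 32.28/(s + 4.2 + 32.28) = 32.28/(s + 36.48).
Time constant τ = 1/36.48 = 0.0274 s.

τ = 0.0274 s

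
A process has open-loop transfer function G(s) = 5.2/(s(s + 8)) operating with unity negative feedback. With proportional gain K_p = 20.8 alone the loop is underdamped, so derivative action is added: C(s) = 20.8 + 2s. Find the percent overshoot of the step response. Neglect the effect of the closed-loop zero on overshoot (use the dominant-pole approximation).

Forward path: (20.8 + 2s)·5.2/(s(s+8)). The closed-loop characteristic equation is s² + (8 + 5.2·2)s + 5.2·20.8 = 0.
That is s² + 18.4s + 108.2 = 0, so ω_n = 10.4 rad/s and ζ = 18.4/(2·10.4) = 0.8846.
%OS = 100·exp(−πζ/√(1−ζ²)) = 0.258%.

0.258%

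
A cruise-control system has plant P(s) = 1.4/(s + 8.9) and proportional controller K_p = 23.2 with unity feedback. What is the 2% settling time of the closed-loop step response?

T_s ≈ 0.0967 s

Closed-loop transfer function: T(s) = K_p·P(s)/(1 + K_p·P(s)) = 32.48/(s + 8.9 + 32.48) = 32.48/(s + 41.38).
Time constant τ = 1/41.38 = 0.02417 s, so the 2% settling time is about 4τ = 0.0967 s.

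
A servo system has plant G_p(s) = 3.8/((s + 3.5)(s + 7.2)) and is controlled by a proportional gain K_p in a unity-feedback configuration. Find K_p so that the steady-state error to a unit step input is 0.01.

Steady-state error for a unit step on this type-0 loop is 1/(1 + K_p·G_p(0)).
G_p(0) = 0.1508. Require 1/(1 + K_p·0.1508) = 0.01, so 1 + 0.1508·K_p = 100.
K_p = (100 − 1)/0.1508 = 657.

K_p = 657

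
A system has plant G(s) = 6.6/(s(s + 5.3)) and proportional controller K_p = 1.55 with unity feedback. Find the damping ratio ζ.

With unity feedback the closed-loop characteristic equation is s² + 5.3s + 1.55·6.6 = s² + 5.3s + 10.23 = 0.
Matching s² + 2ζω_n s + ω_n²: ω_n = √10.23 = 3.198 rad/s and 2ζω_n = 5.3, so ζ = 5.3/(2·3.198) = 0.829.

ζ = 0.829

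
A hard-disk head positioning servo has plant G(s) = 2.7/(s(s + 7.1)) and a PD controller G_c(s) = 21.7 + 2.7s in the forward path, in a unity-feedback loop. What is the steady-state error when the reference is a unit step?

0

The open loop G_c(s)G(s) has a pole at the origin (type 1), so the static position error constant is infinite and e_ss = 1/(1+∞) = 0.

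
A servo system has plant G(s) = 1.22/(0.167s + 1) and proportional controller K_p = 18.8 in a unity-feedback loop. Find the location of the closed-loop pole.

s = -143.3

Closed loop: T(s) = K_p·G/(1+K_p·G) = 22.94/(0.167s + 1 + 22.94), with pole at s = −(1 + 22.94)/0.167 = −143.3.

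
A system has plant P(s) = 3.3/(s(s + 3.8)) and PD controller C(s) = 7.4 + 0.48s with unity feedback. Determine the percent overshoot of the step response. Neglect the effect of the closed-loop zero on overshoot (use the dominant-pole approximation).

13%

Forward path: (7.4 + 0.48s)·3.3/(s(s+3.8)). The closed-loop characteristic equation is s² + (3.8 + 3.3·0.48)s + 3.3·7.4 = 0.
That is s² + 5.384s + 24.42 = 0, so ω_n = 4.942 rad/s and ζ = 5.384/(2·4.942) = 0.5448.
%OS = 100·exp(−πζ/√(1−ζ²)) = 13%.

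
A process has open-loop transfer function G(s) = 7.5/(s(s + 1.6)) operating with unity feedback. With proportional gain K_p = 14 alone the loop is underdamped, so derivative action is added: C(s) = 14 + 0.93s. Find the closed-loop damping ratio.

Forward path: (14 + 0.93s)·7.5/(s(s+1.6)). The closed-loop characteristic equation is s² + (1.6 + 7.5·0.93)s + 7.5·14 = 0.
That is s² + 8.575s + 105 = 0, so ω_n = 10.25 rad/s and ζ = 8.575/(2·10.25) = 0.4184.

ζ = 0.418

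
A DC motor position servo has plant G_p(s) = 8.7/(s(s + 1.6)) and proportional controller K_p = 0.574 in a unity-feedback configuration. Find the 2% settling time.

The closed-loop denominator s² + 1.6s + 4.994 gives ω_n = √4.994 = 2.235 and ζ = 1.6/(2ω_n) = 0.358.
2% settling time T_s ≈ 4/(ζω_n) = 4/0.8 = 5 s.

T_s ≈ 5 s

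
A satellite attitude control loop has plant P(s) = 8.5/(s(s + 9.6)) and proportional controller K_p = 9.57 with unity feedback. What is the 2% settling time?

T_s ≈ 0.833 s

The closed-loop denominator s² + 9.6s + 81.34 gives ω_n = √81.34 = 9.019 and ζ = 9.6/(2ω_n) = 0.5322.
2% settling time T_s ≈ 4/(ζω_n) = 4/4.8 = 0.833 s.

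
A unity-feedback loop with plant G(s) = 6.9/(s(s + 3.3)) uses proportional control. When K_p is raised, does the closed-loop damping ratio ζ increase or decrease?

ζ = 3.3/(2√(6.9K_p)); increasing K_p raises the denominator, so ζ falls.

decrease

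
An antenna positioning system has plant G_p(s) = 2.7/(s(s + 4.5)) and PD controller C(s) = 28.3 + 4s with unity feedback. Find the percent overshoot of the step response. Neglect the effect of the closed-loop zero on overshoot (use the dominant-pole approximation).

Forward path: (28.3 + 4s)·2.7/(s(s+4.5)). The closed-loop characteristic equation is s² + (4.5 + 2.7·4)s + 2.7·28.3 = 0.
That is s² + 15.3s + 76.41 = 0, so ω_n = 8.741 rad/s and ζ = 15.3/(2·8.741) = 0.8752.
%OS = 100·exp(−πζ/√(1−ζ²)) = 0.341%.

0.341%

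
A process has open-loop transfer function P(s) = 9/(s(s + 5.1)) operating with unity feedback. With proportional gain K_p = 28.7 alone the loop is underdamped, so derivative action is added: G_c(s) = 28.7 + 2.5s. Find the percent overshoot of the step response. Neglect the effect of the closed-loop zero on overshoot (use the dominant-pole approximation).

Forward path: (28.7 + 2.5s)·9/(s(s+5.1)). The closed-loop characteristic equation is s² + (5.1 + 9·2.5)s + 9·28.7 = 0.
That is s² + 27.6s + 258.3 = 0, so ω_n = 16.07 rad/s and ζ = 27.6/(2·16.07) = 0.8587.
%OS = 100·exp(−πζ/√(1−ζ²)) = 0.518%.

0.518%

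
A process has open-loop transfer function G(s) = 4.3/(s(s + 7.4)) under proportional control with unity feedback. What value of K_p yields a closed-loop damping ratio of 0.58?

Closed-loop characteristic equation: s² + 7.4s + K_p·4.3 = 0.
So ω_n = √(4.3K_p) and 2ζω_n = 7.4, giving ζ = 7.4/(2√(4.3K_p)).
Setting ζ = 0.58: √(4.3K_p) = 7.4/(2·0.58) = 6.379, so K_p = 40.7/4.3 = 9.46.

K_p = 9.46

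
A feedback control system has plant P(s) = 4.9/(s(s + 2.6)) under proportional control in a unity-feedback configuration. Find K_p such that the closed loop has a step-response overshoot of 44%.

K_p = 5.4

From %OS = 100·exp(−πζ/√(1−ζ²)) = 44%, ζ = −ln(0.44)/√(π²+ln²(0.44)) = 0.2528.
Characteristic equation s² + 2.6s + 4.9K_p = 0 gives ζ = 2.6/(2√(4.9K_p)).
Setting ζ = 0.2528: √(4.9K_p) = 2.6/(2·0.2528) = 5.142, so K_p = 26.44/4.9 = 5.4.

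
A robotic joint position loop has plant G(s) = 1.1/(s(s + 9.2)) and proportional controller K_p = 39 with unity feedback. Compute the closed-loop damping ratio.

With unity feedback the closed-loop characteristic equation is s² + 9.2s + 39·1.1 = s² + 9.2s + 42.9 = 0.
Matching s² + 2ζω_n s + ω_n²: ω_n = √42.9 = 6.55 rad/s and 2ζω_n = 9.2, so ζ = 9.2/(2·6.55) = 0.702.

ζ = 0.702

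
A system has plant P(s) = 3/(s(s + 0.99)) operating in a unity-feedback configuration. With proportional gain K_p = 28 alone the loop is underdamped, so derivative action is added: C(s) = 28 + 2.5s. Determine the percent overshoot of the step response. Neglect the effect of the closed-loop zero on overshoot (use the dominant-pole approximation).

Forward path: (28 + 2.5s)·3/(s(s+0.99)). The closed-loop characteristic equation is s² + (0.99 + 3·2.5)s + 3·28 = 0.
That is s² + 8.49s + 84 = 0, so ω_n = 9.165 rad/s and ζ = 8.49/(2·9.165) = 0.4632.
%OS = 100·exp(−πζ/√(1−ζ²)) = 19.4%.

19.4%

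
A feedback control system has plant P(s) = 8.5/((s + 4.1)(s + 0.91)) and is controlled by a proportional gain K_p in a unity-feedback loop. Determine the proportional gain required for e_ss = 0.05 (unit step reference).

The loop is type 0, so e_ss(step) = 1/(1 + K_pos) with K_pos = K_p·P(0).
P(0) = 2.278. Require 1/(1 + K_p·2.278) = 0.05, so 1 + 2.278·K_p = 20.
K_p = (20 − 1)/2.278 = 8.34.

K_p = 8.34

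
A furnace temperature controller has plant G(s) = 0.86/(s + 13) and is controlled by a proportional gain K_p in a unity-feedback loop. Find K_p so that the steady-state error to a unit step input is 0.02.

K_p = 741

Steady-state error for a unit step on this type-0 loop is 1/(1 + K_p·G(0)).
G(0) = 0.06615. Require 1/(1 + K_p·0.06615) = 0.02, so 1 + 0.06615·K_p = 50.
K_p = (50 − 1)/0.06615 = 741.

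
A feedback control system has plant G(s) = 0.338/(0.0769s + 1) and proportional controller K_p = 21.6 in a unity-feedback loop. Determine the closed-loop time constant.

τ = 0.00926 s

Closed loop: T(s) = K_p·G/(1+K_p·G) = 7.301/(0.0769s + 1 + 7.301), with pole at s = −(1 + 7.301)/0.0769 = −107.9.
Closed-loop time constant τ = 1/107.9 = 0.00926 s.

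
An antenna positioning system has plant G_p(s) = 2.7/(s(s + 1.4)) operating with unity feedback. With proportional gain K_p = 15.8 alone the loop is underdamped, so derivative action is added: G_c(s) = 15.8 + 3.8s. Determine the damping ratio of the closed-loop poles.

Forward path: (15.8 + 3.8s)·2.7/(s(s+1.4)). The closed-loop characteristic equation is s² + (1.4 + 2.7·3.8)s + 2.7·15.8 = 0.
That is s² + 11.66s + 42.66 = 0, so ω_n = 6.531 rad/s and ζ = 11.66/(2·6.531) = 0.8926.

ζ = 0.893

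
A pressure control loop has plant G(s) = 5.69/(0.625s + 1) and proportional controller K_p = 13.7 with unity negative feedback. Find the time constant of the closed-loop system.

τ = 0.00792 s

Closed loop: T(s) = K_p·G/(1+K_p·G) = 77.95/(0.625s + 1 + 77.95), with pole at s = −(1 + 77.95)/0.625 = −126.3.
Closed-loop time constant τ = 1/126.3 = 0.00792 s.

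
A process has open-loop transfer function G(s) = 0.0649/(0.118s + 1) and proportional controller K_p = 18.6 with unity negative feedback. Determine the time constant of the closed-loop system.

Closed loop: T(s) = K_p·G/(1+K_p·G) = 1.207/(0.118s + 1 + 1.207), with pole at s = −(1 + 1.207)/0.118 = −18.7.
Closed-loop time constant τ = 1/18.7 = 0.0535 s.

τ = 0.0535 s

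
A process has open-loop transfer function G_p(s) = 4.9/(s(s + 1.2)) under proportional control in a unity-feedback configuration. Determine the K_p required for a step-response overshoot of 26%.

K_p = 0.473

From %OS = 100·exp(−πζ/√(1−ζ²)) = 26%, ζ = −ln(0.26)/√(π²+ln²(0.26)) = 0.3941.
Characteristic equation s² + 1.2s + 4.9K_p = 0 gives ζ = 1.2/(2√(4.9K_p)).
Setting ζ = 0.3941: √(4.9K_p) = 1.2/(2·0.3941) = 1.523, so K_p = 2.318/4.9 = 0.473.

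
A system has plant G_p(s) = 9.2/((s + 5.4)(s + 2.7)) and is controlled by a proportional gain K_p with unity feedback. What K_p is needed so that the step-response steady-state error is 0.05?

K_p = 30.1

Steady-state error for a unit step on this type-0 loop is 1/(1 + K_p·G_p(0)).
G_p(0) = 0.631. Require 1/(1 + K_p·0.631) = 0.05, so 1 + 0.631·K_p = 20.
K_p = (20 − 1)/0.631 = 30.1.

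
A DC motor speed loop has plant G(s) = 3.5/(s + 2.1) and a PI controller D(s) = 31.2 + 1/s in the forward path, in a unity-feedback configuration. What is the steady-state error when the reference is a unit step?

The open loop D(s)G(s) has a pole at the origin (type 1), so the static position error constant is infinite and e_ss = 1/(1+∞) = 0.

0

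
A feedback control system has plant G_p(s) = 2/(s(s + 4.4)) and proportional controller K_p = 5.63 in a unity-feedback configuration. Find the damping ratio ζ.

1 + K_p·G_p(s) = 0 gives s² + 4.4s + 11.26 = 0.
Matching s² + 2ζω_n s + ω_n²: ω_n = √11.26 = 3.356 rad/s and 2ζω_n = 4.4, so ζ = 4.4/(2·3.356) = 0.656.

ζ = 0.656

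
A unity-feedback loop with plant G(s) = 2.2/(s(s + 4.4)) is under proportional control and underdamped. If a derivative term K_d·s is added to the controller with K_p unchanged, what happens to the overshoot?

decrease

With PD the characteristic equation becomes s² + (a + K·K_d)s + K·K_p = 0; the damping term grows, ζ rises, overshoot falls.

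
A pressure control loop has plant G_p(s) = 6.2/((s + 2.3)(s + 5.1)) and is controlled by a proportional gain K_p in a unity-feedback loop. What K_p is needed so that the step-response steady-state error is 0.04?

K_p = 45.4

Steady-state error for a unit step on this type-0 loop is 1/(1 + K_p·G_p(0)).
G_p(0) = 0.5286. Require 1/(1 + K_p·0.5286) = 0.04, so 1 + 0.5286·K_p = 25.
K_p = (25 − 1)/0.5286 = 45.4.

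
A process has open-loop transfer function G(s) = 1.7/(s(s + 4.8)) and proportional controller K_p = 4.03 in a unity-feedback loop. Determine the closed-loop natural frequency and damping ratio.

With unity feedback the closed-loop characteristic equation is s² + 4.8s + 4.03·1.7 = s² + 4.8s + 6.851 = 0.
So ω_n² = 6.851 ⇒ ω_n = 2.617 rad/s, and ζ = 4.8/(2ω_n) = 0.917.

ω_n = 2.62 rad/s, ζ = 0.917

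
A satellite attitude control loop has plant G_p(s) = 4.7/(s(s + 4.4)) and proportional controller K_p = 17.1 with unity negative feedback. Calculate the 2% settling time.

T_s ≈ 1.82 s

The closed-loop denominator s² + 4.4s + 80.37 gives ω_n = √80.37 = 8.965 and ζ = 4.4/(2ω_n) = 0.2454.
2% settling time T_s ≈ 4/(ζω_n) = 4/2.2 = 1.82 s.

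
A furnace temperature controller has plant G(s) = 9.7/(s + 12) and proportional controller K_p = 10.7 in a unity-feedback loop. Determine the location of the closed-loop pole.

s = -115.8

Closed-loop transfer function: T(s) = K_p·G(s)/(1 + K_p·G(s)) = 103.8/(s + 12 + 103.8) = 103.8/(s + 115.8).
The closed-loop pole is at s = −115.8.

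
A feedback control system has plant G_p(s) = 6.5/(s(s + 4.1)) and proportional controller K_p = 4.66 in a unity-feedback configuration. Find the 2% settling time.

The closed-loop denominator s² + 4.1s + 30.29 gives ω_n = √30.29 = 5.504 and ζ = 4.1/(2ω_n) = 0.3725.
2% settling time T_s ≈ 4/(ζω_n) = 4/2.05 = 1.95 s.

T_s ≈ 1.95 s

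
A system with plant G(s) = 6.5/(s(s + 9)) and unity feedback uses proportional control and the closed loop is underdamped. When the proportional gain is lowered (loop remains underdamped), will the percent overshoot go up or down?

decrease

ζ = 9/(2√(6.5K_p)) rises as K_p falls; higher damping means less overshoot.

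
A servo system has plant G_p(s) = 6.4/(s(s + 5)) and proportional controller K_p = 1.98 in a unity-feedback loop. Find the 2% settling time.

From 1 + K_pG_p(s) = 0: s² + 5s + 12.67 = 0 ⇒ ω_n = 3.56, ζ = 0.7023.
2% settling time T_s ≈ 4/(ζω_n) = 4/2.5 = 1.6 s.

T_s ≈ 1.6 s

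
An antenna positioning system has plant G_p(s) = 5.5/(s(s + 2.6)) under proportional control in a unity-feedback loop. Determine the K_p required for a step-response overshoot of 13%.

K_p = 1.04

From %OS = 100·exp(−πζ/√(1−ζ²)) = 13%, ζ = −ln(0.13)/√(π²+ln²(0.13)) = 0.5446.
Characteristic equation s² + 2.6s + 5.5K_p = 0 gives ζ = 2.6/(2√(5.5K_p)).
Setting ζ = 0.5446: √(5.5K_p) = 2.6/(2·0.5446) = 2.387, so K_p = 5.697/5.5 = 1.04.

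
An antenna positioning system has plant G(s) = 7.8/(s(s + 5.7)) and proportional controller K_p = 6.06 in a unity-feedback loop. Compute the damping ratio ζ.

The closed-loop denominator is s(s+5.7) + 6.06·7.8 = s² + 5.7s + 47.27.
So ω_n² = 47.27 ⇒ ω_n = 6.875 rad/s, and ζ = 5.7/(2ω_n) = 0.415.

ζ = 0.415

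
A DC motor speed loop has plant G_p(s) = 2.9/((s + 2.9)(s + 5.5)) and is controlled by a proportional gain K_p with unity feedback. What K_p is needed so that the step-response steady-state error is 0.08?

K_p = 63.2

For a type-0 loop with proportional control, e_ss = 1/(1 + K_p·G_p(0)).
G_p(0) = 0.1818. Require 1/(1 + K_p·0.1818) = 0.08, so 1 + 0.1818·K_p = 12.5.
K_p = (12.5 − 1)/0.1818 = 63.2.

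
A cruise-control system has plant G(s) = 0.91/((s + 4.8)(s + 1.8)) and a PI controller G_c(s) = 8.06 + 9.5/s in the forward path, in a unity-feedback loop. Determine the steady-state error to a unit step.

0

The open loop G_c(s)G(s) has a pole at the origin (type 1), so the static position error constant is infinite and e_ss = 1/(1+∞) = 0.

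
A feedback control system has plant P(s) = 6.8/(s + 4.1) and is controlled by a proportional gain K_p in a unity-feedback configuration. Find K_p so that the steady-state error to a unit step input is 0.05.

K_p = 11.5

The loop is type 0, so e_ss(step) = 1/(1 + K_pos) with K_pos = K_p·P(0).
P(0) = 1.659. Require 1/(1 + K_p·1.659) = 0.05, so 1 + 1.659·K_p = 20.
K_p = (20 − 1)/1.659 = 11.5.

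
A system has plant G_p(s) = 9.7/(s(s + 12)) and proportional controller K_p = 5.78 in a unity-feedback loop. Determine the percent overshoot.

The closed-loop denominator s² + 12s + 56.07 gives ω_n = √56.07 = 7.488 and ζ = 12/(2ω_n) = 0.8013.
%OS = 100·exp(−πζ/√(1−ζ²)) = 100·exp(−π·0.8013/√0.3579) = 1.49%.

1.49%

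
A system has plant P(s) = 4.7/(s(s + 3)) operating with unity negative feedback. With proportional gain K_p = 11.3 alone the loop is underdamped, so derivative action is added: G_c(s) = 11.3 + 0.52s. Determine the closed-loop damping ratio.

Forward path: (11.3 + 0.52s)·4.7/(s(s+3)). The closed-loop characteristic equation is s² + (3 + 4.7·0.52)s + 4.7·11.3 = 0.
That is s² + 5.444s + 53.11 = 0, so ω_n = 7.288 rad/s and ζ = 5.444/(2·7.288) = 0.3735.

ζ = 0.374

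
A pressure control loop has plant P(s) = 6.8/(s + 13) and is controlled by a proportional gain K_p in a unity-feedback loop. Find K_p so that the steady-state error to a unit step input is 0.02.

K_p = 93.7

The loop is type 0, so e_ss(step) = 1/(1 + K_pos) with K_pos = K_p·P(0).
P(0) = 0.5231. Require 1/(1 + K_p·0.5231) = 0.02, so 1 + 0.5231·K_p = 50.
K_p = (50 − 1)/0.5231 = 93.7.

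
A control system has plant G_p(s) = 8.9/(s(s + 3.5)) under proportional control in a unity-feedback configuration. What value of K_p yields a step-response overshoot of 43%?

K_p = 5.11

From %OS = 100·exp(−πζ/√(1−ζ²)) = 43%, ζ = −ln(0.43)/√(π²+ln²(0.43)) = 0.2594.
Characteristic equation s² + 3.5s + 8.9K_p = 0 gives ζ = 3.5/(2√(8.9K_p)).
Setting ζ = 0.2594: √(8.9K_p) = 3.5/(2·0.2594) = 6.745, so K_p = 45.5/8.9 = 5.11.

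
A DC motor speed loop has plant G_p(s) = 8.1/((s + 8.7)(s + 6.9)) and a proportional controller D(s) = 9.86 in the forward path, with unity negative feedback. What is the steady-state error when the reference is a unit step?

The loop is type 0. Static position error constant K_pos = D(0)·G_p(0) = 9.86·0.1349 = 1.33.
Steady-state error to a unit step: e_ss = 1/(1+K_pos) = 1/2.33 = 0.429.

0.429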